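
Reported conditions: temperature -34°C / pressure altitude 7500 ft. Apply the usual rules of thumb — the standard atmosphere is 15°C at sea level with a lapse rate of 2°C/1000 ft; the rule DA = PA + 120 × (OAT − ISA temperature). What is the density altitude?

3420 ft

ISA temperature at 7500 ft = 15 − 2 × (7500/1000) = 0°C.
ISA deviation = -34 − 0 = -34°C.
Density altitude = 7500 + 120 × (-34) = 7500 + (-4080) = 3420 ft.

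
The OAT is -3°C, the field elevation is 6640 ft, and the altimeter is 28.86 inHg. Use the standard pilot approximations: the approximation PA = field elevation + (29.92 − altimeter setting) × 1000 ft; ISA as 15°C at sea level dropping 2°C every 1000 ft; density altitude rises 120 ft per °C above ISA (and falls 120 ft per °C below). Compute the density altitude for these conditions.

7388 ft

Pressure altitude = 6640 + (29.92 − 28.86) × 1000 = 6640 + (+1060) = 7700 ft.
ISA temperature at 7700 ft = 15 − 2 × (7700/1000) = -0.4°C.
ISA deviation = -3 − (-0.4) = -2.6°C.
Density altitude = 7700 + 120 × (-2.6) = 7388 ft.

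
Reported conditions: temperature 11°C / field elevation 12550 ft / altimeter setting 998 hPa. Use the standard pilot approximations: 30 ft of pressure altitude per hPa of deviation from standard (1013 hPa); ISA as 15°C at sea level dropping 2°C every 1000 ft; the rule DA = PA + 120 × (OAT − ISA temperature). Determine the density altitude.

Pressure altitude = 12550 + (1013 − 998) × 30 = 12550 + (+450) = 13000 ft.
ISA temperature at 13000 ft = 15 − 2 × (13000/1000) = -11°C.
ISA deviation = 11 − (-11) = +22°C.
Density altitude = 13000 + 120 × (22) = 15640 ft.

15640 ft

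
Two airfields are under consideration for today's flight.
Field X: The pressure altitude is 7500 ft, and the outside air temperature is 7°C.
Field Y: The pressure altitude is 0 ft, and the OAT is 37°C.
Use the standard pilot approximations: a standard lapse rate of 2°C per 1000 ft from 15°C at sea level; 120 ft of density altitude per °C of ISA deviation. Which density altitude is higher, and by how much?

Field X: ISA temp = 0°C, deviation +7°C, DA = 7500 + 120 × 7 = 8340 ft.
Field Y: ISA temp = 15°C, deviation +22°C, DA = 0 + 120 × 22 = 2640 ft.
Field X is higher by 8340 − 2640 = 5700 ft.

Field X by 5700 ft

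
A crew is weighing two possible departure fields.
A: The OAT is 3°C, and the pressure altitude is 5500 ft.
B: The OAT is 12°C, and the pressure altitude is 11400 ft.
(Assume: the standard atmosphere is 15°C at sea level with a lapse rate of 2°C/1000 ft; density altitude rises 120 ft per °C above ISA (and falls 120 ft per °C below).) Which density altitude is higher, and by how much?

B by 8396 ft

A: ISA temp = 4°C, deviation -1°C, DA = 5500 + 120 × (-1) = 5380 ft.
B: ISA temp = -7.8°C, deviation +19.8°C, DA = 11400 + 120 × 19.8 = 13776 ft.
B is higher by 13776 − 5380 = 8396 ft.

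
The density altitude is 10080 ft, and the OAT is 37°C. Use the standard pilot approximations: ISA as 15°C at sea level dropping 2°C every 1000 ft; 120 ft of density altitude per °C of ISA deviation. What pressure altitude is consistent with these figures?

DA = PA + 120 × (OAT − (15 − 2·PA/1000)) = PA + 120·OAT − 1800 + 0.24·PA = 1.24·PA + 120·OAT − 1800.
So 1.24·PA = 10080 − 120 × 37 + 1800 = 7440.
PA = 7440 / 1.24 = 6000 ft.

6000 ft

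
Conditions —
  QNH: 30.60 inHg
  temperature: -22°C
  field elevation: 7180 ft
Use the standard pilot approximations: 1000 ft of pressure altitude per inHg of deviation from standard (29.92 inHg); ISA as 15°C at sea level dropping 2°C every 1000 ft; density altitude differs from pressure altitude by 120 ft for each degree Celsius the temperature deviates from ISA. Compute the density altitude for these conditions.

3620 ft

Pressure altitude = 7180 + (29.92 − 30.60) × 1000 = 7180 + (-680) = 6500 ft.
ISA temperature at 6500 ft = 15 − 2 × (6500/1000) = 2°C.
ISA deviation = -22 − 2 = -24°C.
Density altitude = 6500 + 120 × (-24) = 3620 ft.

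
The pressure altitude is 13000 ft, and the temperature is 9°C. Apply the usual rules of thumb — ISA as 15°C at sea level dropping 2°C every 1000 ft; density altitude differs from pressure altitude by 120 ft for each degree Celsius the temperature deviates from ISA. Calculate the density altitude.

15400 ft

ISA temperature at 13000 ft = 15 − 2 × (13000/1000) = -11°C.
ISA deviation = 9 − (-11) = +20°C.
Density altitude = 13000 + 120 × (20) = 13000 + (+2400) = 15400 ft.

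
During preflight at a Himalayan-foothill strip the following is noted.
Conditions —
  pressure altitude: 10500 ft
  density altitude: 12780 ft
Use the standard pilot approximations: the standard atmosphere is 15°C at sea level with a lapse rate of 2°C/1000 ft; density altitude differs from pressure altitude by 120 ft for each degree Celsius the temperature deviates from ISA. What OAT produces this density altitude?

13°C

Density altitude − pressure altitude = 12780 − 10500 = +2280 ft.
At 120 ft/°C that is an ISA deviation of 2280/120 = +19°C.
ISA temperature at 10500 ft = 15 − 2 × (10500/1000) = -6°C.
OAT = ISA + deviation = -6 + (+19) = 13°C.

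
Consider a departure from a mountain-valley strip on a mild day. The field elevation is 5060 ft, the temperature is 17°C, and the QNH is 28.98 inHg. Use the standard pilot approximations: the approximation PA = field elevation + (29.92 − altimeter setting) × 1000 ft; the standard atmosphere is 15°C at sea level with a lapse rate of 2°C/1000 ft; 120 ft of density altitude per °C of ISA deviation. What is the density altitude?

Pressure altitude = 5060 + (29.92 − 28.98) × 1000 = 5060 + (+940) = 6000 ft.
ISA temperature at 6000 ft = 15 − 2 × (6000/1000) = 3°C.
ISA deviation = 17 − 3 = +14°C.
Density altitude = 6000 + 120 × (14) = 7680 ft.

7680 ft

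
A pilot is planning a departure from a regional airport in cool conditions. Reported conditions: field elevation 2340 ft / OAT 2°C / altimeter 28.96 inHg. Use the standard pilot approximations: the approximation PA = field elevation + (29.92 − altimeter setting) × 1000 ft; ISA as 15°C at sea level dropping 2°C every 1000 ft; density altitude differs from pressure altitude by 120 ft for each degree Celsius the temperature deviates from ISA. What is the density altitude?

Pressure altitude = 2340 + (29.92 − 28.96) × 1000 = 2340 + (+960) = 3300 ft.
ISA temperature at 3300 ft = 15 − 2 × (3300/1000) = 8.4°C.
ISA deviation = 2 − 8.4 = -6.4°C.
Density altitude = 3300 + 120 × (-6.4) = 2532 ft.

2532 ft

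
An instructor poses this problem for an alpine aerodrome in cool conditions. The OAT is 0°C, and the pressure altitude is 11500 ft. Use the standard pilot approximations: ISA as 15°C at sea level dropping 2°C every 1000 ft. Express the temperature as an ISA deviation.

ISA temperature at 11500 ft = 15 − 2 × (11500/1000) = -8°C.
Deviation = OAT − ISA = 0 − (-8) = +8°C.

ISA+8°C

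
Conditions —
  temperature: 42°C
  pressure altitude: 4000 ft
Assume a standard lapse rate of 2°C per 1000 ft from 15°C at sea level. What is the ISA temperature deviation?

ISA temperature at 4000 ft = 15 − 2 × (4000/1000) = 7°C.
Deviation = OAT − ISA = 42 − 7 = +35°C.

ISA+35°C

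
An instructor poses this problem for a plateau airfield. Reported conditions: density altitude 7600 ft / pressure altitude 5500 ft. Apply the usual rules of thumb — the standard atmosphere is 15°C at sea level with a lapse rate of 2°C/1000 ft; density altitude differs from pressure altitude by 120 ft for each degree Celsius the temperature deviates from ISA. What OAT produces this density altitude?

Density altitude − pressure altitude = 7600 − 5500 = +2100 ft.
At 120 ft/°C that is an ISA deviation of 2100/120 = +17.5°C.
ISA temperature at 5500 ft = 15 − 2 × (5500/1000) = 4°C.
OAT = ISA + deviation = 4 + (+17.5) = 21.5°C.

21.5°C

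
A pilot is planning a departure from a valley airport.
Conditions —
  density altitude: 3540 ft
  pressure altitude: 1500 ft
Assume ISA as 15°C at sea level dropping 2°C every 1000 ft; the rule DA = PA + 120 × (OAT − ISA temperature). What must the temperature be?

29°C

Density altitude − pressure altitude = 3540 − 1500 = +2040 ft.
At 120 ft/°C that is an ISA deviation of 2040/120 = +17°C.
ISA temperature at 1500 ft = 15 − 2 × (1500/1000) = 12°C.
OAT = ISA + deviation = 12 + (+17) = 29°C.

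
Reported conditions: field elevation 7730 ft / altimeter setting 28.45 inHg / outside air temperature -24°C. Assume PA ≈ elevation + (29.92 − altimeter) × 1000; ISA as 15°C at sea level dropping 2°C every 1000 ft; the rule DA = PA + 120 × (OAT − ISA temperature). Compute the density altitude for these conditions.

6728 ft

Pressure altitude = 7730 + (29.92 − 28.45) × 1000 = 7730 + (+1470) = 9200 ft.
ISA temperature at 9200 ft = 15 − 2 × (9200/1000) = -3.4°C.
ISA deviation = -24 − (-3.4) = -20.6°C.
Density altitude = 9200 + 120 × (-20.6) = 6728 ft.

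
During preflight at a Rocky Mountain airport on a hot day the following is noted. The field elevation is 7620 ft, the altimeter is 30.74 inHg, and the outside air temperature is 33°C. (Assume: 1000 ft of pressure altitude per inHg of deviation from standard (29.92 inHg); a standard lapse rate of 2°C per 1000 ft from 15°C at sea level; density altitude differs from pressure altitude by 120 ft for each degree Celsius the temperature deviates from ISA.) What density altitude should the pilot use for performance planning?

10592 ft

Pressure altitude = 7620 + (29.92 − 30.74) × 1000 = 7620 + (-820) = 6800 ft.
ISA temperature at 6800 ft = 15 − 2 × (6800/1000) = 1.4°C.
ISA deviation = 33 − 1.4 = +31.6°C.
Density altitude = 6800 + 120 × (31.6) = 10592 ft.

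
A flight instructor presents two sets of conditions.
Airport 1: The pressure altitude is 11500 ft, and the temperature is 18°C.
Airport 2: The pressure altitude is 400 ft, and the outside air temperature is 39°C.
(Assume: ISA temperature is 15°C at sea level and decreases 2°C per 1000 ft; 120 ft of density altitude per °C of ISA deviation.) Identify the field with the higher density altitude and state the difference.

Airport 1: ISA temp = -8°C, deviation +26°C, DA = 11500 + 120 × 26 = 14620 ft.
Airport 2: ISA temp = 14.2°C, deviation +24.8°C, DA = 400 + 120 × 24.8 = 3376 ft.
Airport 1 is higher by 14620 − 3376 = 11244 ft.

Airport 1 by 11244 ft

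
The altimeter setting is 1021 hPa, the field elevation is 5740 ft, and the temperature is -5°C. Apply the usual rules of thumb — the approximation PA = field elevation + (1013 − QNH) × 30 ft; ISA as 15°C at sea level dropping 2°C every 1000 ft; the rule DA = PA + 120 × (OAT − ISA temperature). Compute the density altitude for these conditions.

Pressure altitude = 5740 + (1013 − 1021) × 30 = 5740 + (-240) = 5500 ft.
ISA temperature at 5500 ft = 15 − 2 × (5500/1000) = 4°C.
ISA deviation = -5 − 4 = -9°C.
Density altitude = 5500 + 120 × (-9) = 4420 ft.

4420 ft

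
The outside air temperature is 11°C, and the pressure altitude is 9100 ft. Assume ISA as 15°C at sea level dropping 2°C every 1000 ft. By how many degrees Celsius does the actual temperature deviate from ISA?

ISA+14.2°C

ISA temperature at 9100 ft = 15 − 2 × (9100/1000) = -3.2°C.
Deviation = OAT − ISA = 11 − (-3.2) = +14.2°C.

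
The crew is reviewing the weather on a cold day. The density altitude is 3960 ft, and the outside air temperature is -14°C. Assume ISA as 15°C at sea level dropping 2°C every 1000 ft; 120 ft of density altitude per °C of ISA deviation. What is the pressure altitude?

DA = PA + 120 × (OAT − (15 − 2·PA/1000)) = PA + 120·OAT − 1800 + 0.24·PA = 1.24·PA + 120·OAT − 1800.
So 1.24·PA = 3960 − 120 × (-14) + 1800 = 7440.
PA = 7440 / 1.24 = 6000 ft.

6000 ft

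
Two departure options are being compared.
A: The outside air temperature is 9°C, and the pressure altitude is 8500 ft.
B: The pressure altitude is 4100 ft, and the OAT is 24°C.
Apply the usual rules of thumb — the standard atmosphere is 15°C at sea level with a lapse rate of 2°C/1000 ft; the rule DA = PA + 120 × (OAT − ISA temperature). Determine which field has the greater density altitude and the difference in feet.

A: ISA temp = -2°C, deviation +11°C, DA = 8500 + 120 × 11 = 9820 ft.
B: ISA temp = 6.8°C, deviation +17.2°C, DA = 4100 + 120 × 17.2 = 6164 ft.
A is higher by 9820 − 6164 = 3656 ft.

A by 3656 ft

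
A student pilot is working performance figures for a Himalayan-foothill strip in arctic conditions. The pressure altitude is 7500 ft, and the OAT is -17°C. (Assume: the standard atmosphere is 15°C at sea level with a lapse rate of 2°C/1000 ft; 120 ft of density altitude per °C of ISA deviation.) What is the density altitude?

5460 ft

ISA temperature at 7500 ft = 15 − 2 × (7500/1000) = 0°C.
ISA deviation = -17 − 0 = -17°C.
Density altitude = 7500 + 120 × (-17) = 7500 + (-2040) = 5460 ft.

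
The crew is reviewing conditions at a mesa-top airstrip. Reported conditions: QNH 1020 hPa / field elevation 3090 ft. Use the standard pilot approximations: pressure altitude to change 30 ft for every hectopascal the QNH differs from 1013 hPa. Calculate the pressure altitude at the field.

2880 ft

Pressure correction = (1013 − 1020) × 30 = -210 ft.
Pressure altitude = 3090 + (-210) = 2880 ft.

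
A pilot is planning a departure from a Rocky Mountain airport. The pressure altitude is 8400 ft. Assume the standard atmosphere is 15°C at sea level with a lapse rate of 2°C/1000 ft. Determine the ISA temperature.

-1.8°C

ISA temperature = 15 − 2 × (8400/1000) = 15 − 16.8 = -1.8°C.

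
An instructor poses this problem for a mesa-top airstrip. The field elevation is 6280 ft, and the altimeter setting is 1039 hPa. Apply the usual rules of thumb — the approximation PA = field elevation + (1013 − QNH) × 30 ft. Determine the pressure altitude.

Pressure correction = (1013 − 1039) × 30 = -780 ft.
Pressure altitude = 6280 + (-780) = 5500 ft.

5500 ft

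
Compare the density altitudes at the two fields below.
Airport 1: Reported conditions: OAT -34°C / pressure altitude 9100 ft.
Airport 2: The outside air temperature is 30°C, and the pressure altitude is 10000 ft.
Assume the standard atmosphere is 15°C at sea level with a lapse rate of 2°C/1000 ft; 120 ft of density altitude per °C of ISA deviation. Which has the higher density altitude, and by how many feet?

Airport 2 by 8796 ft

Airport 1: ISA temp = -3.2°C, deviation -30.8°C, DA = 9100 + 120 × (-30.8) = 5404 ft.
Airport 2: ISA temp = -5°C, deviation +35°C, DA = 10000 + 120 × 35 = 14200 ft.
Airport 2 is higher by 14200 − 5404 = 8796 ft.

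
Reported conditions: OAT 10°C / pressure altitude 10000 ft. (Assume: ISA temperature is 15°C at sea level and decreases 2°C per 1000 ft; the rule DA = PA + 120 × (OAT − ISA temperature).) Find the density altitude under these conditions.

11800 ft

ISA temperature at 10000 ft = 15 − 2 × (10000/1000) = -5°C.
ISA deviation = 10 − (-5) = +15°C.
Density altitude = 10000 + 120 × (15) = 10000 + (+1800) = 11800 ft.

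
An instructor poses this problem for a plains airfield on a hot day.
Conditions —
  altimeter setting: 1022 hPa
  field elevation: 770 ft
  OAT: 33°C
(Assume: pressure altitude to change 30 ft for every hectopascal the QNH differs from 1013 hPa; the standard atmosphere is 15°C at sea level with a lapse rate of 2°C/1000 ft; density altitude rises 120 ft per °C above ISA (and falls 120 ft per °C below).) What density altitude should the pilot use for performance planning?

2780 ft

Pressure altitude = 770 + (1013 − 1022) × 30 = 770 + (-270) = 500 ft.
ISA temperature at 500 ft = 15 − 2 × (500/1000) = 14°C.
ISA deviation = 33 − 14 = +19°C.
Density altitude = 500 + 120 × (19) = 2780 ft.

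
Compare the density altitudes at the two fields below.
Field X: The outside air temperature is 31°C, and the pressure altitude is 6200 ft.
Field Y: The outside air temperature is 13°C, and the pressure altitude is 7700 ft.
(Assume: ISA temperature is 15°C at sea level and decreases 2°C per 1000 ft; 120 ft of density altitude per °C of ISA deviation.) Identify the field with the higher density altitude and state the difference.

Field X by 300 ft

Field X: ISA temp = 2.6°C, deviation +28.4°C, DA = 6200 + 120 × 28.4 = 9608 ft.
Field Y: ISA temp = -0.4°C, deviation +13.4°C, DA = 7700 + 120 × 13.4 = 9308 ft.
Field X is higher by 9608 − 9308 = 300 ft.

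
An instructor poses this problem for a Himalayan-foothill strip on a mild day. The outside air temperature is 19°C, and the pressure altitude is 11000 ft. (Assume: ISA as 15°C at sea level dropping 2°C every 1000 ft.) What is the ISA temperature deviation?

ISA temperature at 11000 ft = 15 − 2 × (11000/1000) = -7°C.
Deviation = OAT − ISA = 19 − (-7) = +26°C.

ISA+26°C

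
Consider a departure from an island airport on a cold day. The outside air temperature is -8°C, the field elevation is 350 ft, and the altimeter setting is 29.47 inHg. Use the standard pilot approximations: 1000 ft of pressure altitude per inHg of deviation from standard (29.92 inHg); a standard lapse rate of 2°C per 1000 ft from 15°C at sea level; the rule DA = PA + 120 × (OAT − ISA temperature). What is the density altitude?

-1768 ft

Pressure altitude = 350 + (29.92 − 29.47) × 1000 = 350 + (+450) = 800 ft.
ISA temperature at 800 ft = 15 − 2 × (800/1000) = 13.4°C.
ISA deviation = -8 − 13.4 = -21.4°C.
Density altitude = 800 + 120 × (-21.4) = -1768 ft.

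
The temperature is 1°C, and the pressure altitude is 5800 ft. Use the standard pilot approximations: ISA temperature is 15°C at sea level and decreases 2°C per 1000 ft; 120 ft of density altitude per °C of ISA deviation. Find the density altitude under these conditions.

ISA temperature at 5800 ft = 15 − 2 × (5800/1000) = 3.4°C.
ISA deviation = 1 − 3.4 = -2.4°C.
Density altitude = 5800 + 120 × (-2.4) = 5800 + (-288) = 5512 ft.

5512 ft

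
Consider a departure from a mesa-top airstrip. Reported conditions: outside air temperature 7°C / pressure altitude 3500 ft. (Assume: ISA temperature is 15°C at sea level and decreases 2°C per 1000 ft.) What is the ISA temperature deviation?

ISA-1°C

ISA temperature at 3500 ft = 15 − 2 × (3500/1000) = 8°C.
Deviation = OAT − ISA = 7 − 8 = -1°C.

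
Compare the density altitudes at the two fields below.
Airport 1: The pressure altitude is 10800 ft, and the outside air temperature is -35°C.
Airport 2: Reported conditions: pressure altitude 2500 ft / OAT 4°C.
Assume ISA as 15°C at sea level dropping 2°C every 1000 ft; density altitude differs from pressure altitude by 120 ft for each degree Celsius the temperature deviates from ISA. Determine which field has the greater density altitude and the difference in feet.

Airport 1: ISA temp = -6.6°C, deviation -28.4°C, DA = 10800 + 120 × (-28.4) = 7392 ft.
Airport 2: ISA temp = 10°C, deviation -6°C, DA = 2500 + 120 × (-6) = 1780 ft.
Airport 1 is higher by 7392 − 1780 = 5612 ft.

Airport 1 by 5612 ft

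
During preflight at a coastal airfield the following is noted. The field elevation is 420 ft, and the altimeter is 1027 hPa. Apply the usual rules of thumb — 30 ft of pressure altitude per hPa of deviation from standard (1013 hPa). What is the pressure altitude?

0 ft

Pressure correction = (1013 − 1027) × 30 = -420 ft.
Pressure altitude = 420 + (-420) = 0 ft.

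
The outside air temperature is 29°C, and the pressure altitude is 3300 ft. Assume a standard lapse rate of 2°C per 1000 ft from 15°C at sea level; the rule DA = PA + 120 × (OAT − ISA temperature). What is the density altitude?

ISA temperature at 3300 ft = 15 − 2 × (3300/1000) = 8.4°C.
ISA deviation = 29 − 8.4 = +20.6°C.
Density altitude = 3300 + 120 × (20.6) = 3300 + (+2472) = 5772 ft.

5772 ft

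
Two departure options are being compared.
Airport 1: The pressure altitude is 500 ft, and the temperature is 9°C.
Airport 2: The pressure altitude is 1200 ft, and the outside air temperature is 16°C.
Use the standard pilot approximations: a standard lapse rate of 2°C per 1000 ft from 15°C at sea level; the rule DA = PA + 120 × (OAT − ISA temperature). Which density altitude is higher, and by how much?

Airport 2 by 1708 ft

Airport 1: ISA temp = 14°C, deviation -5°C, DA = 500 + 120 × (-5) = -100 ft.
Airport 2: ISA temp = 12.6°C, deviation +3.4°C, DA = 1200 + 120 × 3.4 = 1608 ft.
Airport 2 is higher by 1608 − (-100) = 1708 ft.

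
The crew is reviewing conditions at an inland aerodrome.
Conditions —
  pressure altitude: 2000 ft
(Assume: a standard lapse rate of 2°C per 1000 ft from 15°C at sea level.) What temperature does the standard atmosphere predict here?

ISA temperature = 15 − 2 × (2000/1000) = 15 − 4 = 11°C.

11°C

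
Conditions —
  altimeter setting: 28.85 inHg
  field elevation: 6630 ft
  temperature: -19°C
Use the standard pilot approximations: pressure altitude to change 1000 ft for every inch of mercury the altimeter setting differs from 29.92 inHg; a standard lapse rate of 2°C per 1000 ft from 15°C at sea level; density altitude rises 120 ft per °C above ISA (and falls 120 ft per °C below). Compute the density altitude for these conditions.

5468 ft

Pressure altitude = 6630 + (29.92 − 28.85) × 1000 = 6630 + (+1070) = 7700 ft.
ISA temperature at 7700 ft = 15 − 2 × (7700/1000) = -0.4°C.
ISA deviation = -19 − (-0.4) = -18.6°C.
Density altitude = 7700 + 120 × (-18.6) = 5468 ft.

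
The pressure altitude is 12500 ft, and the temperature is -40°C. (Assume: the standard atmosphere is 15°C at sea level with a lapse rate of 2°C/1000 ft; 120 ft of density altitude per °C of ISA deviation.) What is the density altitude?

8900 ft

ISA temperature at 12500 ft = 15 − 2 × (12500/1000) = -10°C.
ISA deviation = -40 − (-10) = -30°C.
Density altitude = 12500 + 120 × (-30) = 12500 + (-3600) = 8900 ft.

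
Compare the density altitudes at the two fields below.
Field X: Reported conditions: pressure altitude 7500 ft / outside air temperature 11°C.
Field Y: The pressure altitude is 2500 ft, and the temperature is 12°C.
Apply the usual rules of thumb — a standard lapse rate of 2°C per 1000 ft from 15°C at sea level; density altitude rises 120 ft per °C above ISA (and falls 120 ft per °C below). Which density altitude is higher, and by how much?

Field X: ISA temp = 0°C, deviation +11°C, DA = 7500 + 120 × 11 = 8820 ft.
Field Y: ISA temp = 10°C, deviation +2°C, DA = 2500 + 120 × 2 = 2740 ft.
Field X is higher by 8820 − 2740 = 6080 ft.

Field X by 6080 ft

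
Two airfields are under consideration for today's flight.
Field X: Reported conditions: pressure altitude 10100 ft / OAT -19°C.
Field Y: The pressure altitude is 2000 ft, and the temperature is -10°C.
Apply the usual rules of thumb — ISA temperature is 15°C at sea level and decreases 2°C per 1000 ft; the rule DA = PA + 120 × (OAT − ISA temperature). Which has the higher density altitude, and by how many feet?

Field X by 8964 ft

Field X: ISA temp = -5.2°C, deviation -13.8°C, DA = 10100 + 120 × (-13.8) = 8444 ft.
Field Y: ISA temp = 11°C, deviation -21°C, DA = 2000 + 120 × (-21) = -520 ft.
Field X is higher by 8444 − (-520) = 8964 ft.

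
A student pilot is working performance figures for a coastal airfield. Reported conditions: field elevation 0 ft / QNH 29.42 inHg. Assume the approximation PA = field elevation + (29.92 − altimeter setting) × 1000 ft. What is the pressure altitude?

Pressure correction = (29.92 − 29.42) × 1000 = +500 ft.
Pressure altitude = 0 + (+500) = 500 ft.

500 ft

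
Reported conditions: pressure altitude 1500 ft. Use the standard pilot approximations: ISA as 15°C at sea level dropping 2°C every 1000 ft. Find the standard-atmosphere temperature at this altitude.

12°C

ISA temperature = 15 − 2 × (1500/1000) = 15 − 3 = 12°C.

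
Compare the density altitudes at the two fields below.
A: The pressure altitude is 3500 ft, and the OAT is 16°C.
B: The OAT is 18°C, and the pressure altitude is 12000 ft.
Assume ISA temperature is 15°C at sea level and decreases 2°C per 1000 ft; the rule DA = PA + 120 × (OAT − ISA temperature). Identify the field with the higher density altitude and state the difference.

A: ISA temp = 8°C, deviation +8°C, DA = 3500 + 120 × 8 = 4460 ft.
B: ISA temp = -9°C, deviation +27°C, DA = 12000 + 120 × 27 = 15240 ft.
B is higher by 15240 − 4460 = 10780 ft.

B by 10780 ft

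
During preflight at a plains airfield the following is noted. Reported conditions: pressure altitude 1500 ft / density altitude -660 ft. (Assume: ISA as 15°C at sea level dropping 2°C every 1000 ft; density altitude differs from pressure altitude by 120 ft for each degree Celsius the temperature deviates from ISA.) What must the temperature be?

Density altitude − pressure altitude = -660 − 1500 = -2160 ft.
At 120 ft/°C that is an ISA deviation of -2160/120 = -18°C.
ISA temperature at 1500 ft = 15 − 2 × (1500/1000) = 12°C.
OAT = ISA + deviation = 12 + (-18) = -6°C.

-6°C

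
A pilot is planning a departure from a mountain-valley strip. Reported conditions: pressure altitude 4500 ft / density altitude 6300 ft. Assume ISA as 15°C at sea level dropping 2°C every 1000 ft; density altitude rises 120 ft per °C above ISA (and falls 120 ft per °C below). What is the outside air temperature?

21°C

Density altitude − pressure altitude = 6300 − 4500 = +1800 ft.
At 120 ft/°C that is an ISA deviation of 1800/120 = +15°C.
ISA temperature at 4500 ft = 15 − 2 × (4500/1000) = 6°C.
OAT = ISA + deviation = 6 + (+15) = 21°C.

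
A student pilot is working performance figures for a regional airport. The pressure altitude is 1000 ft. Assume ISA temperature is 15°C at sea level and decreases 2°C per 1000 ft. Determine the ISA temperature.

13°C

ISA temperature = 15 − 2 × (1000/1000) = 15 − 2 = 13°C.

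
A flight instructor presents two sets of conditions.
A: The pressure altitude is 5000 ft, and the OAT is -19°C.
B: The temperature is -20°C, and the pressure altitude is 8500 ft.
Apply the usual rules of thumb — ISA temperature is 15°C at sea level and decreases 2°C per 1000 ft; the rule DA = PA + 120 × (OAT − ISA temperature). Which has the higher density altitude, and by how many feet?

B by 4220 ft

A: ISA temp = 5°C, deviation -24°C, DA = 5000 + 120 × (-24) = 2120 ft.
B: ISA temp = -2°C, deviation -18°C, DA = 8500 + 120 × (-18) = 6340 ft.
B is higher by 6340 − 2120 = 4220 ft.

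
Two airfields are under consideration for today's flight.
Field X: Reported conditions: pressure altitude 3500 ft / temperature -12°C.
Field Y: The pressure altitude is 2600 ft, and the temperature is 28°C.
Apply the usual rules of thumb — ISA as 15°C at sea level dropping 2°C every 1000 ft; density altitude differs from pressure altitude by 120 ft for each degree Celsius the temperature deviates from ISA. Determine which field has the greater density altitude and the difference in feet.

Field X: ISA temp = 8°C, deviation -20°C, DA = 3500 + 120 × (-20) = 1100 ft.
Field Y: ISA temp = 9.8°C, deviation +18.2°C, DA = 2600 + 120 × 18.2 = 4784 ft.
Field Y is higher by 4784 − 1100 = 3684 ft.

Field Y by 3684 ft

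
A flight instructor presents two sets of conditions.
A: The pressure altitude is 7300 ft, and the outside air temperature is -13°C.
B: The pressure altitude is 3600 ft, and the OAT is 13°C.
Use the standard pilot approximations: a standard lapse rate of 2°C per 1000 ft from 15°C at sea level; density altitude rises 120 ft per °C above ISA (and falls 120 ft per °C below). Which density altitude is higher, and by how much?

A: ISA temp = 0.4°C, deviation -13.4°C, DA = 7300 + 120 × (-13.4) = 5692 ft.
B: ISA temp = 7.8°C, deviation +5.2°C, DA = 3600 + 120 × 5.2 = 4224 ft.
A is higher by 5692 − 4224 = 1468 ft.

A by 1468 ft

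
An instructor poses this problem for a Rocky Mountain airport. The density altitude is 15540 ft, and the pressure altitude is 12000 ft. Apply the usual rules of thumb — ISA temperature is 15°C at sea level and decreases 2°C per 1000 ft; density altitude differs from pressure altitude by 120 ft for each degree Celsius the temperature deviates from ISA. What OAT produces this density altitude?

Density altitude − pressure altitude = 15540 − 12000 = +3540 ft.
At 120 ft/°C that is an ISA deviation of 3540/120 = +29.5°C.
ISA temperature at 12000 ft = 15 − 2 × (12000/1000) = -9°C.
OAT = ISA + deviation = -9 + (+29.5) = 20.5°C.

20.5°C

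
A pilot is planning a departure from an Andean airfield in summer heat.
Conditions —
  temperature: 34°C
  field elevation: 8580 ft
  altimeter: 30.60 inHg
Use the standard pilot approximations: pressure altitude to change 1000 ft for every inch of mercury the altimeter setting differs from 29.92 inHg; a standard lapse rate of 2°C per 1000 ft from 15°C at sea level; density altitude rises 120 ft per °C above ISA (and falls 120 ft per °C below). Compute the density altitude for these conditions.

12076 ft

Pressure altitude = 8580 + (29.92 − 30.60) × 1000 = 8580 + (-680) = 7900 ft.
ISA temperature at 7900 ft = 15 − 2 × (7900/1000) = -0.8°C.
ISA deviation = 34 − (-0.8) = +34.8°C.
Density altitude = 7900 + 120 × (34.8) = 12076 ft.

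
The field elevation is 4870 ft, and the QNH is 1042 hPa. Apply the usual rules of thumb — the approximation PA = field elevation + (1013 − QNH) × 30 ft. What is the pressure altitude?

4000 ft

Pressure correction = (1013 − 1042) × 30 = -870 ft.
Pressure altitude = 4870 + (-870) = 4000 ft.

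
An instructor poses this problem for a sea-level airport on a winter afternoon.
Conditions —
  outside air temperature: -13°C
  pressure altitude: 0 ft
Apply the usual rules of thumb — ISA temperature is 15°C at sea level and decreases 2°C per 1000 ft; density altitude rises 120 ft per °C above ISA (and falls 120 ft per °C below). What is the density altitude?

ISA temperature at 0 ft = 15 − 2 × (0/1000) = 15°C.
ISA deviation = -13 − 15 = -28°C.
Density altitude = 0 + 120 × (-28) = 0 + (-3360) = -3360 ft.

-3360 ft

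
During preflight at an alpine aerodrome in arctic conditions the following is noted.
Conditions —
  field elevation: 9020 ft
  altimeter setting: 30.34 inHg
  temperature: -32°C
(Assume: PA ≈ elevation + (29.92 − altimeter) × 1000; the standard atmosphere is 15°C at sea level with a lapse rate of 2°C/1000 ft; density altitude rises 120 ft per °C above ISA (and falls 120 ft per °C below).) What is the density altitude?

Pressure altitude = 9020 + (29.92 − 30.34) × 1000 = 9020 + (-420) = 8600 ft.
ISA temperature at 8600 ft = 15 − 2 × (8600/1000) = -2.2°C.
ISA deviation = -32 − (-2.2) = -29.8°C.
Density altitude = 8600 + 120 × (-29.8) = 5024 ft.

5024 ft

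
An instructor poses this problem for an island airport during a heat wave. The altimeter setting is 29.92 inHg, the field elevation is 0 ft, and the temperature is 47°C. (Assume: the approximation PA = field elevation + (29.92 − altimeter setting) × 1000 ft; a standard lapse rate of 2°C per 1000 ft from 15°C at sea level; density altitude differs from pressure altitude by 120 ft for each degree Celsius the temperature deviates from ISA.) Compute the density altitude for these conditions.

Pressure altitude = 0 + (29.92 − 29.92) × 1000 = 0 + (0) = 0 ft.
ISA temperature at 0 ft = 15 − 2 × (0/1000) = 15°C.
ISA deviation = 47 − 15 = +32°C.
Density altitude = 0 + 120 × (32) = 3840 ft.

3840 ft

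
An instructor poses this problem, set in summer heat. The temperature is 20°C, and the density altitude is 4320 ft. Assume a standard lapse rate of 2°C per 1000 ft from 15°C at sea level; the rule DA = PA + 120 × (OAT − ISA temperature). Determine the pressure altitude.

DA = PA + 120 × (OAT − (15 − 2·PA/1000)) = PA + 120·OAT − 1800 + 0.24·PA = 1.24·PA + 120·OAT − 1800.
So 1.24·PA = 4320 − 120 × 20 + 1800 = 3720.
PA = 3720 / 1.24 = 3000 ft.

3000 ft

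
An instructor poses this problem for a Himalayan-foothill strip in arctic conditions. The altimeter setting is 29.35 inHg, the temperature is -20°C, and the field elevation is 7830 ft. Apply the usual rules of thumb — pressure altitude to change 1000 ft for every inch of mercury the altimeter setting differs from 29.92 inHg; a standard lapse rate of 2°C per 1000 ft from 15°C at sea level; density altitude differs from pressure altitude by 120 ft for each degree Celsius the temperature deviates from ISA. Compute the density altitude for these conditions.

6216 ft

Pressure altitude = 7830 + (29.92 − 29.35) × 1000 = 7830 + (+570) = 8400 ft.
ISA temperature at 8400 ft = 15 − 2 × (8400/1000) = -1.8°C.
ISA deviation = -20 − (-1.8) = -18.2°C.
Density altitude = 8400 + 120 × (-18.2) = 6216 ft.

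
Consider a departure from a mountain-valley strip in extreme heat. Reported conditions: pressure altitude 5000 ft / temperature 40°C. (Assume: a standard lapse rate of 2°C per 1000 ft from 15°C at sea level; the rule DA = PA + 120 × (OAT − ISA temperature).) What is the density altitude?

ISA temperature at 5000 ft = 15 − 2 × (5000/1000) = 5°C.
ISA deviation = 40 − 5 = +35°C.
Density altitude = 5000 + 120 × (35) = 5000 + (+4200) = 9200 ft.

9200 ft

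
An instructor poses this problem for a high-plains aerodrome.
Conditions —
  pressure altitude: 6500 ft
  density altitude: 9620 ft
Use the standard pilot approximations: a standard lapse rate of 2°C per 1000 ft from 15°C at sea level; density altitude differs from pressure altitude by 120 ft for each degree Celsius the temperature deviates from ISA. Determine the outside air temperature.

28°C

Density altitude − pressure altitude = 9620 − 6500 = +3120 ft.
At 120 ft/°C that is an ISA deviation of 3120/120 = +26°C.
ISA temperature at 6500 ft = 15 − 2 × (6500/1000) = 2°C.
OAT = ISA + deviation = 2 + (+26) = 28°C.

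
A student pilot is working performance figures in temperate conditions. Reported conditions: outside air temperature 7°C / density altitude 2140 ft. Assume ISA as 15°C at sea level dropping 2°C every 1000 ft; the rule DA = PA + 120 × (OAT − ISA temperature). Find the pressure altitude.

DA = PA + 120 × (OAT − (15 − 2·PA/1000)) = PA + 120·OAT − 1800 + 0.24·PA = 1.24·PA + 120·OAT − 1800.
So 1.24·PA = 2140 − 120 × 7 + 1800 = 3100.
PA = 3100 / 1.24 = 2500 ft.

2500 ft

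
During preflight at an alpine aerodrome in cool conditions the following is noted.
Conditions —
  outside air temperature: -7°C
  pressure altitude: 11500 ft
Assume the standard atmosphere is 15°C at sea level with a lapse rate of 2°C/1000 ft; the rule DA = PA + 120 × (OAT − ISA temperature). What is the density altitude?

11620 ft

ISA temperature at 11500 ft = 15 − 2 × (11500/1000) = -8°C.
ISA deviation = -7 − (-8) = +1°C.
Density altitude = 11500 + 120 × (1) = 11500 + (+120) = 11620 ft.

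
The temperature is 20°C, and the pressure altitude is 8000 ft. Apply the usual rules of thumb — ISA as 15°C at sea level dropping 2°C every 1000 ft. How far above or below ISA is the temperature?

ISA temperature at 8000 ft = 15 − 2 × (8000/1000) = -1°C.
Deviation = OAT − ISA = 20 − (-1) = +21°C.

ISA+21°C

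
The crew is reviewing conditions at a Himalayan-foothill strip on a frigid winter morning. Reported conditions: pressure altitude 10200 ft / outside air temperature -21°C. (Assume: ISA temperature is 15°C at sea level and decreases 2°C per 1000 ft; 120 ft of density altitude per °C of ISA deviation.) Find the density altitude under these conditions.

ISA temperature at 10200 ft = 15 − 2 × (10200/1000) = -5.4°C.
ISA deviation = -21 − (-5.4) = -15.6°C.
Density altitude = 10200 + 120 × (-15.6) = 10200 + (-1872) = 8328 ft.

8328 ft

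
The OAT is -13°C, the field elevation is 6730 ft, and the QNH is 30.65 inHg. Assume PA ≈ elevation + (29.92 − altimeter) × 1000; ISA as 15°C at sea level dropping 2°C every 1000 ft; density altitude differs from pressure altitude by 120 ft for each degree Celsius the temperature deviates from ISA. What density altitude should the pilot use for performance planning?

4080 ft

Pressure altitude = 6730 + (29.92 − 30.65) × 1000 = 6730 + (-730) = 6000 ft.
ISA temperature at 6000 ft = 15 − 2 × (6000/1000) = 3°C.
ISA deviation = -13 − 3 = -16°C.
Density altitude = 6000 + 120 × (-16) = 4080 ft.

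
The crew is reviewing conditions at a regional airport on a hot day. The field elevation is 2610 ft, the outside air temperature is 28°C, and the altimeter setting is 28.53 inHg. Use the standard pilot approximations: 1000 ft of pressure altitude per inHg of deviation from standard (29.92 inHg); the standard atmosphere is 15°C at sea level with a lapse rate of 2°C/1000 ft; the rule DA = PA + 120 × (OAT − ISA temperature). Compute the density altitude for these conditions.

Pressure altitude = 2610 + (29.92 − 28.53) × 1000 = 2610 + (+1390) = 4000 ft.
ISA temperature at 4000 ft = 15 − 2 × (4000/1000) = 7°C.
ISA deviation = 28 − 7 = +21°C.
Density altitude = 4000 + 120 × (21) = 6520 ft.

6520 ft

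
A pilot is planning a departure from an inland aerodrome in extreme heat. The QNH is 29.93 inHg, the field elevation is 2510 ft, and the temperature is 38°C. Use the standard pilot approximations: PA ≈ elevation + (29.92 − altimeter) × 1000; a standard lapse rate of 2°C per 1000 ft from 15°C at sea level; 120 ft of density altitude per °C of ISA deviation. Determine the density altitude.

5860 ft

Pressure altitude = 2510 + (29.92 − 29.93) × 1000 = 2510 + (-10) = 2500 ft.
ISA temperature at 2500 ft = 15 − 2 × (2500/1000) = 10°C.
ISA deviation = 38 − 10 = +28°C.
Density altitude = 2500 + 120 × (28) = 5860 ft.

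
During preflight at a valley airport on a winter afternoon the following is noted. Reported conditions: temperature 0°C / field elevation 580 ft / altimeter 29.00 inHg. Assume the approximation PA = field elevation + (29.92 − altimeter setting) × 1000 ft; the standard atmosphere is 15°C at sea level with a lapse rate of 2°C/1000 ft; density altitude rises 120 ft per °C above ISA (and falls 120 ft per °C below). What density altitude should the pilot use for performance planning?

60 ft

Pressure altitude = 580 + (29.92 − 29.00) × 1000 = 580 + (+920) = 1500 ft.
ISA temperature at 1500 ft = 15 − 2 × (1500/1000) = 12°C.
ISA deviation = 0 − 12 = -12°C.
Density altitude = 1500 + 120 × (-12) = 60 ft.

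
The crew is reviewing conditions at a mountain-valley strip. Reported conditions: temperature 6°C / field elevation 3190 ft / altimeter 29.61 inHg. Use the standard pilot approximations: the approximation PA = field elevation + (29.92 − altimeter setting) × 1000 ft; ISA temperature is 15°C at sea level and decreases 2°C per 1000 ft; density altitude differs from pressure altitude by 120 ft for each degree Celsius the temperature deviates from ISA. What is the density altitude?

3260 ft

Pressure altitude = 3190 + (29.92 − 29.61) × 1000 = 3190 + (+310) = 3500 ft.
ISA temperature at 3500 ft = 15 − 2 × (3500/1000) = 8°C.
ISA deviation = 6 − 8 = -2°C.
Density altitude = 3500 + 120 × (-2) = 3260 ft.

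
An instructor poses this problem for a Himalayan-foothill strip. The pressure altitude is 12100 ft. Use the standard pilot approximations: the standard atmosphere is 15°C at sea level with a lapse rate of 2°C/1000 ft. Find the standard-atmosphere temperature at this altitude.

ISA temperature = 15 − 2 × (12100/1000) = 15 − 24.2 = -9.2°C.

-9.2°C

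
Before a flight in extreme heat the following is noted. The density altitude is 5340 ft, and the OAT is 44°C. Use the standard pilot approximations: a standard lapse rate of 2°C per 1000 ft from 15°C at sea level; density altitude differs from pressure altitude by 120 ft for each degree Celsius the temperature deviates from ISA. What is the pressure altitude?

DA = PA + 120 × (OAT − (15 − 2·PA/1000)) = PA + 120·OAT − 1800 + 0.24·PA = 1.24·PA + 120·OAT − 1800.
So 1.24·PA = 5340 − 120 × 44 + 1800 = 1860.
PA = 1860 / 1.24 = 1500 ft.

1500 ft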